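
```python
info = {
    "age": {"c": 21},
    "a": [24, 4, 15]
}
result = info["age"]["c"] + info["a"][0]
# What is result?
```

Trace (tracking result):
info = {'age': {'c': 21}, 'a': [24, 4, 15]}  # -> info = {'age': {'c': 21}, 'a': [24, 4, 15]}
result = info['age']['c'] + info['a'][0]  # -> result = 45

Answer: 45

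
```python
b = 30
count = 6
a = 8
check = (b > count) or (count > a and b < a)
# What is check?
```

Answer: True

Derivation:
Trace (tracking check):
b = 30  # -> b = 30
count = 6  # -> count = 6
a = 8  # -> a = 8
check = b > count or (count > a and b < a)  # -> check = True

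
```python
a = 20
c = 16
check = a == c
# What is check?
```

Trace (tracking check):
a = 20  # -> a = 20
c = 16  # -> c = 16
check = a == c  # -> check = False

Answer: False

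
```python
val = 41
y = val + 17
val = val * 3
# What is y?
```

Trace (tracking y):
val = 41  # -> val = 41
y = val + 17  # -> y = 58
val = val * 3  # -> val = 123

Answer: 58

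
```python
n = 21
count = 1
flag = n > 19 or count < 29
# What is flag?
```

Trace (tracking flag):
n = 21  # -> n = 21
count = 1  # -> count = 1
flag = n > 19 or count < 29  # -> flag = True

Answer: True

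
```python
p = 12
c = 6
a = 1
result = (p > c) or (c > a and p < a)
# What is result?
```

Trace (tracking result):
p = 12  # -> p = 12
c = 6  # -> c = 6
a = 1  # -> a = 1
result = p > c or (c > a and p < a)  # -> result = True

Answer: True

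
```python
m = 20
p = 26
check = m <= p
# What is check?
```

Trace (tracking check):
m = 20  # -> m = 20
p = 26  # -> p = 26
check = m <= p  # -> check = True

Answer: True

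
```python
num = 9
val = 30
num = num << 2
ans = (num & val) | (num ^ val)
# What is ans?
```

Trace (tracking ans):
num = 9  # -> num = 9
val = 30  # -> val = 30
num = num << 2  # -> num = 36
ans = num & val | num ^ val  # -> ans = 62

Answer: 62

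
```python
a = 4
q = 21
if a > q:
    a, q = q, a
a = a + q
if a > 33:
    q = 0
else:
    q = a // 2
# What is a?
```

Trace (tracking a):
a = 4  # -> a = 4
q = 21  # -> q = 21
if a > q:  # condition is False
a = a + q  # -> a = 25
if a > 33:  # condition is False
else:
    q = a // 2  # -> q = 12

Answer: 25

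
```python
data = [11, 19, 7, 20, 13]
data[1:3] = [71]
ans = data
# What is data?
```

Trace (tracking data):
data = [11, 19, 7, 20, 13]  # -> data = [11, 19, 7, 20, 13]
data[1:3] = [71]  # -> data = [11, 71, 20, 13]
ans = data  # -> ans = [11, 71, 20, 13]

Answer: [11, 71, 20, 13]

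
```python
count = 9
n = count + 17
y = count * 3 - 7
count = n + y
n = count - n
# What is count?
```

Trace (tracking count):
count = 9  # -> count = 9
n = count + 17  # -> n = 26
y = count * 3 - 7  # -> y = 20
count = n + y  # -> count = 46
n = count - n  # -> n = 20

Answer: 46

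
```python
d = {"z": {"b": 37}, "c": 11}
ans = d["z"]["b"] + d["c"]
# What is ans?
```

Answer: 48

Derivation:
Trace (tracking ans):
d = {'z': {'b': 37}, 'c': 11}  # -> d = {'z': {'b': 37}, 'c': 11}
ans = d['z']['b'] + d['c']  # -> ans = 48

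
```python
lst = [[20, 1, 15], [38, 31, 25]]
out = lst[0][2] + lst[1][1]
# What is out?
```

Trace (tracking out):
lst = [[20, 1, 15], [38, 31, 25]]  # -> lst = [[20, 1, 15], [38, 31, 25]]
out = lst[0][2] + lst[1][1]  # -> out = 46

Answer: 46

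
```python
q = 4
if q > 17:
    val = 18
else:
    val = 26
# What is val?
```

Trace (tracking val):
q = 4  # -> q = 4
if q > 17:  # condition is False
else:
    val = 26  # -> val = 26

Answer: 26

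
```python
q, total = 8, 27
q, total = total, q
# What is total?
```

Trace (tracking total):
q, total = (8, 27)  # -> q = 8, total = 27
q, total = (total, q)  # -> q = 27, total = 8

Answer: 8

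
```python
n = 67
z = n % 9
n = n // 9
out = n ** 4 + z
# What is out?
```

Answer: 2405

Derivation:
Trace (tracking out):
n = 67  # -> n = 67
z = n % 9  # -> z = 4
n = n // 9  # -> n = 7
out = n ** 4 + z  # -> out = 2405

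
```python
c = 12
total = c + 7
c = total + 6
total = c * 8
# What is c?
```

Trace (tracking c):
c = 12  # -> c = 12
total = c + 7  # -> total = 19
c = total + 6  # -> c = 25
total = c * 8  # -> total = 200

Answer: 25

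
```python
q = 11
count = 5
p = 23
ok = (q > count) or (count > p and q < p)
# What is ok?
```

Trace (tracking ok):
q = 11  # -> q = 11
count = 5  # -> count = 5
p = 23  # -> p = 23
ok = q > count or (count > p and q < p)  # -> ok = True

Answer: True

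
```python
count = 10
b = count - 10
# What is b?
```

Trace (tracking b):
count = 10  # -> count = 10
b = count - 10  # -> b = 0

Answer: 0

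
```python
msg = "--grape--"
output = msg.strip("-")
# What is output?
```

Trace (tracking output):
msg = '--grape--'  # -> msg = '--grape--'
output = msg.strip('-')  # -> output = 'grape'

Answer: 'grape'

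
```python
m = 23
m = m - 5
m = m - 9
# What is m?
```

Trace (tracking m):
m = 23  # -> m = 23
m = m - 5  # -> m = 18
m = m - 9  # -> m = 9

Answer: 9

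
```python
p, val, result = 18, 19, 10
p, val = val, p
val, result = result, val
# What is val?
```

Answer: 10

Derivation:
Trace (tracking val):
p, val, result = (18, 19, 10)  # -> p = 18, val = 19, result = 10
p, val = (val, p)  # -> p = 19, val = 18
val, result = (result, val)  # -> val = 10, result = 18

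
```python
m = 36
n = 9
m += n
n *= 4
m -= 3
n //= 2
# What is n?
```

Trace (tracking n):
m = 36  # -> m = 36
n = 9  # -> n = 9
m += n  # -> m = 45
n *= 4  # -> n = 36
m -= 3  # -> m = 42
n //= 2  # -> n = 18

Answer: 18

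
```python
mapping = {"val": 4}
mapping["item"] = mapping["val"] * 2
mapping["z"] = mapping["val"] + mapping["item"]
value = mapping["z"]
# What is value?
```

Trace (tracking value):
mapping = {'val': 4}  # -> mapping = {'val': 4}
mapping['item'] = mapping['val'] * 2  # -> mapping = {'val': 4, 'item': 8}
mapping['z'] = mapping['val'] + mapping['item']  # -> mapping = {'val': 4, 'item': 8, 'z': 12}
value = mapping['z']  # -> value = 12

Answer: 12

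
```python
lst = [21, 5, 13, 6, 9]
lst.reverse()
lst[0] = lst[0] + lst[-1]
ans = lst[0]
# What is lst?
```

Trace (tracking lst):
lst = [21, 5, 13, 6, 9]  # -> lst = [21, 5, 13, 6, 9]
lst.reverse()  # -> lst = [9, 6, 13, 5, 21]
lst[0] = lst[0] + lst[-1]  # -> lst = [30, 6, 13, 5, 21]
ans = lst[0]  # -> ans = 30

Answer: [30, 6, 13, 5, 21]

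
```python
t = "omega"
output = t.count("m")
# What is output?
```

Answer: 1

Derivation:
Trace (tracking output):
t = 'omega'  # -> t = 'omega'
output = t.count('m')  # -> output = 1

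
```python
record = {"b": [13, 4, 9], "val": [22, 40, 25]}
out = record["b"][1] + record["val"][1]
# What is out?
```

Answer: 44

Derivation:
Trace (tracking out):
record = {'b': [13, 4, 9], 'val': [22, 40, 25]}  # -> record = {'b': [13, 4, 9], 'val': [22, 40, 25]}
out = record['b'][1] + record['val'][1]  # -> out = 44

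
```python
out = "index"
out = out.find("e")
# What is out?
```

Trace (tracking out):
out = 'index'  # -> out = 'index'
out = out.find('e')  # -> out = 3

Answer: 3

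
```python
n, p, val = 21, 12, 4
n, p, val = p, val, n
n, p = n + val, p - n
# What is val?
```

Trace (tracking val):
n, p, val = (21, 12, 4)  # -> n = 21, p = 12, val = 4
n, p, val = (p, val, n)  # -> n = 12, p = 4, val = 21
n, p = (n + val, p - n)  # -> n = 33, p = -8

Answer: 21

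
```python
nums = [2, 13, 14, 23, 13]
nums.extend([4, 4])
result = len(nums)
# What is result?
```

Answer: 7

Derivation:
Trace (tracking result):
nums = [2, 13, 14, 23, 13]  # -> nums = [2, 13, 14, 23, 13]
nums.extend([4, 4])  # -> nums = [2, 13, 14, 23, 13, 4, 4]
result = len(nums)  # -> result = 7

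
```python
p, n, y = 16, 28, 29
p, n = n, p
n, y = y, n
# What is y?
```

Trace (tracking y):
p, n, y = (16, 28, 29)  # -> p = 16, n = 28, y = 29
p, n = (n, p)  # -> p = 28, n = 16
n, y = (y, n)  # -> n = 29, y = 16

Answer: 16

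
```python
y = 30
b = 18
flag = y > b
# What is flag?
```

Answer: True

Derivation:
Trace (tracking flag):
y = 30  # -> y = 30
b = 18  # -> b = 18
flag = y > b  # -> flag = True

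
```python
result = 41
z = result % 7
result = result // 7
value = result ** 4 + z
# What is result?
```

Trace (tracking result):
result = 41  # -> result = 41
z = result % 7  # -> z = 6
result = result // 7  # -> result = 5
value = result ** 4 + z  # -> value = 631

Answer: 5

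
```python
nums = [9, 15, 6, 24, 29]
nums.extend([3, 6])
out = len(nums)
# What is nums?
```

Trace (tracking nums):
nums = [9, 15, 6, 24, 29]  # -> nums = [9, 15, 6, 24, 29]
nums.extend([3, 6])  # -> nums = [9, 15, 6, 24, 29, 3, 6]
out = len(nums)  # -> out = 7

Answer: [9, 15, 6, 24, 29, 3, 6]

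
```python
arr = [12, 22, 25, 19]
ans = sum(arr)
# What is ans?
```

Answer: 78

Derivation:
Trace (tracking ans):
arr = [12, 22, 25, 19]  # -> arr = [12, 22, 25, 19]
ans = sum(arr)  # -> ans = 78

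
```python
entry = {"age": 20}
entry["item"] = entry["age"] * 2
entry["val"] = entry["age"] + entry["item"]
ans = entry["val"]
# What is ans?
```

Trace (tracking ans):
entry = {'age': 20}  # -> entry = {'age': 20}
entry['item'] = entry['age'] * 2  # -> entry = {'age': 20, 'item': 40}
entry['val'] = entry['age'] + entry['item']  # -> entry = {'age': 20, 'item': 40, 'val': 60}
ans = entry['val']  # -> ans = 60

Answer: 60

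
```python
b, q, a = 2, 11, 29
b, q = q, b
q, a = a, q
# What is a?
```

Trace (tracking a):
b, q, a = (2, 11, 29)  # -> b = 2, q = 11, a = 29
b, q = (q, b)  # -> b = 11, q = 2
q, a = (a, q)  # -> q = 29, a = 2

Answer: 2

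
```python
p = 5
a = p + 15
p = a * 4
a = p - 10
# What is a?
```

Answer: 70

Derivation:
Trace (tracking a):
p = 5  # -> p = 5
a = p + 15  # -> a = 20
p = a * 4  # -> p = 80
a = p - 10  # -> a = 70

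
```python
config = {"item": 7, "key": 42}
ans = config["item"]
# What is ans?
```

Trace (tracking ans):
config = {'item': 7, 'key': 42}  # -> config = {'item': 7, 'key': 42}
ans = config['item']  # -> ans = 7

Answer: 7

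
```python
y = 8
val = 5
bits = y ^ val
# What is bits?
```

Answer: 13

Derivation:
Trace (tracking bits):
y = 8  # -> y = 8
val = 5  # -> val = 5
bits = y ^ val  # -> bits = 13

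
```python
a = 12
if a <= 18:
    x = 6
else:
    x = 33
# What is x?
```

Answer: 6

Derivation:
Trace (tracking x):
a = 12  # -> a = 12
if a <= 18:  # condition is True
    x = 6  # -> x = 6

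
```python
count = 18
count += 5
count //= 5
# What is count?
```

Answer: 4

Derivation:
Trace (tracking count):
count = 18  # -> count = 18
count += 5  # -> count = 23
count //= 5  # -> count = 4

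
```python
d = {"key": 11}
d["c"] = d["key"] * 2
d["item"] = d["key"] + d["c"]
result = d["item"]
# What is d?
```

Trace (tracking d):
d = {'key': 11}  # -> d = {'key': 11}
d['c'] = d['key'] * 2  # -> d = {'key': 11, 'c': 22}
d['item'] = d['key'] + d['c']  # -> d = {'key': 11, 'c': 22, 'item': 33}
result = d['item']  # -> result = 33

Answer: {'key': 11, 'c': 22, 'item': 33}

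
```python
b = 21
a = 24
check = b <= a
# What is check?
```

Answer: True

Derivation:
Trace (tracking check):
b = 21  # -> b = 21
a = 24  # -> a = 24
check = b <= a  # -> check = True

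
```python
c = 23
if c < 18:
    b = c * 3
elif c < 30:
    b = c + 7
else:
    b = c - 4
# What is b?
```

Trace (tracking b):
c = 23  # -> c = 23
if c < 18:  # condition is False
elif c < 30:  # condition is True
    b = c + 7  # -> b = 30

Answer: 30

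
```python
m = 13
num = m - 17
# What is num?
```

Trace (tracking num):
m = 13  # -> m = 13
num = m - 17  # -> num = -4

Answer: -4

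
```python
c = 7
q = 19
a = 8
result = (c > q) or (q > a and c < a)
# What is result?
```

Trace (tracking result):
c = 7  # -> c = 7
q = 19  # -> q = 19
a = 8  # -> a = 8
result = c > q or (q > a and c < a)  # -> result = True

Answer: True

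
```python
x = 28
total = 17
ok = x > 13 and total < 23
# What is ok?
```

Trace (tracking ok):
x = 28  # -> x = 28
total = 17  # -> total = 17
ok = x > 13 and total < 23  # -> ok = True

Answer: True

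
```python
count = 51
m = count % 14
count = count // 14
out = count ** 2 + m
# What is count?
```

Trace (tracking count):
count = 51  # -> count = 51
m = count % 14  # -> m = 9
count = count // 14  # -> count = 3
out = count ** 2 + m  # -> out = 18

Answer: 3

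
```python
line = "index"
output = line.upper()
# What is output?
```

Answer: 'INDEX'

Derivation:
Trace (tracking output):
line = 'index'  # -> line = 'index'
output = line.upper()  # -> output = 'INDEX'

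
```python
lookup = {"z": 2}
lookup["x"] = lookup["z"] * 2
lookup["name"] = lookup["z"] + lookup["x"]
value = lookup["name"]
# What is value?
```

Answer: 6

Derivation:
Trace (tracking value):
lookup = {'z': 2}  # -> lookup = {'z': 2}
lookup['x'] = lookup['z'] * 2  # -> lookup = {'z': 2, 'x': 4}
lookup['name'] = lookup['z'] + lookup['x']  # -> lookup = {'z': 2, 'x': 4, 'name': 6}
value = lookup['name']  # -> value = 6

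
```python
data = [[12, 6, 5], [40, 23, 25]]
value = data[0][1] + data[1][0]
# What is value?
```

Answer: 46

Derivation:
Trace (tracking value):
data = [[12, 6, 5], [40, 23, 25]]  # -> data = [[12, 6, 5], [40, 23, 25]]
value = data[0][1] + data[1][0]  # -> value = 46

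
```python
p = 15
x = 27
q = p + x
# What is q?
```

Trace (tracking q):
p = 15  # -> p = 15
x = 27  # -> x = 27
q = p + x  # -> q = 42

Answer: 42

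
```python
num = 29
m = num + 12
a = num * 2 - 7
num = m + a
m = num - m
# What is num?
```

Answer: 92

Derivation:
Trace (tracking num):
num = 29  # -> num = 29
m = num + 12  # -> m = 41
a = num * 2 - 7  # -> a = 51
num = m + a  # -> num = 92
m = num - m  # -> m = 51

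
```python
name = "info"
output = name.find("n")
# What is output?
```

Trace (tracking output):
name = 'info'  # -> name = 'info'
output = name.find('n')  # -> output = 1

Answer: 1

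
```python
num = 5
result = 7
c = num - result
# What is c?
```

Answer: -2

Derivation:
Trace (tracking c):
num = 5  # -> num = 5
result = 7  # -> result = 7
c = num - result  # -> c = -2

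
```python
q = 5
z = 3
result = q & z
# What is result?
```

Answer: 1

Derivation:
Trace (tracking result):
q = 5  # -> q = 5
z = 3  # -> z = 3
result = q & z  # -> result = 1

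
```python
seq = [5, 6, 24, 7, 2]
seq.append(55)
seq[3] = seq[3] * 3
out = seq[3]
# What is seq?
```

Trace (tracking seq):
seq = [5, 6, 24, 7, 2]  # -> seq = [5, 6, 24, 7, 2]
seq.append(55)  # -> seq = [5, 6, 24, 7, 2, 55]
seq[3] = seq[3] * 3  # -> seq = [5, 6, 24, 21, 2, 55]
out = seq[3]  # -> out = 21

Answer: [5, 6, 24, 21, 2, 55]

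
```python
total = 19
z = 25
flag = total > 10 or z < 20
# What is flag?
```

Answer: True

Derivation:
Trace (tracking flag):
total = 19  # -> total = 19
z = 25  # -> z = 25
flag = total > 10 or z < 20  # -> flag = True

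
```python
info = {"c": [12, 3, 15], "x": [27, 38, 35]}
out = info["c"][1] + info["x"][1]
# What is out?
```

Answer: 41

Derivation:
Trace (tracking out):
info = {'c': [12, 3, 15], 'x': [27, 38, 35]}  # -> info = {'c': [12, 3, 15], 'x': [27, 38, 35]}
out = info['c'][1] + info['x'][1]  # -> out = 41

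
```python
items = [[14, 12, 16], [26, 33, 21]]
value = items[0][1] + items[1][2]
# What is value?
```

Answer: 33

Derivation:
Trace (tracking value):
items = [[14, 12, 16], [26, 33, 21]]  # -> items = [[14, 12, 16], [26, 33, 21]]
value = items[0][1] + items[1][2]  # -> value = 33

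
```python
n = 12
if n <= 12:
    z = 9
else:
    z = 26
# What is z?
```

Answer: 9

Derivation:
Trace (tracking z):
n = 12  # -> n = 12
if n <= 12:  # condition is True
    z = 9  # -> z = 9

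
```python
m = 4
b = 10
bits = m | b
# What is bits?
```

Answer: 14

Derivation:
Trace (tracking bits):
m = 4  # -> m = 4
b = 10  # -> b = 10
bits = m | b  # -> bits = 14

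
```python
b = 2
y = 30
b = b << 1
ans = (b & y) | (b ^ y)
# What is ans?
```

Trace (tracking ans):
b = 2  # -> b = 2
y = 30  # -> y = 30
b = b << 1  # -> b = 4
ans = b & y | b ^ y  # -> ans = 30

Answer: 30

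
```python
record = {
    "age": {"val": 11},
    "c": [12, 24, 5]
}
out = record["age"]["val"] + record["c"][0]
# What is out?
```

Trace (tracking out):
record = {'age': {'val': 11}, 'c': [12, 24, 5]}  # -> record = {'age': {'val': 11}, 'c': [12, 24, 5]}
out = record['age']['val'] + record['c'][0]  # -> out = 23

Answer: 23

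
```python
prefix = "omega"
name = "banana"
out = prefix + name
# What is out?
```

Answer: 'omegabanana'

Derivation:
Trace (tracking out):
prefix = 'omega'  # -> prefix = 'omega'
name = 'banana'  # -> name = 'banana'
out = prefix + name  # -> out = 'omegabanana'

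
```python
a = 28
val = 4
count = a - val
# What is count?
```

Answer: 24

Derivation:
Trace (tracking count):
a = 28  # -> a = 28
val = 4  # -> val = 4
count = a - val  # -> count = 24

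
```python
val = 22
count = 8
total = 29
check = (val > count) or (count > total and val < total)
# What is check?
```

Trace (tracking check):
val = 22  # -> val = 22
count = 8  # -> count = 8
total = 29  # -> total = 29
check = val > count or (count > total and val < total)  # -> check = True

Answer: True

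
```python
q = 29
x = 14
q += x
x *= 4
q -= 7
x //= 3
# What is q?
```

Trace (tracking q):
q = 29  # -> q = 29
x = 14  # -> x = 14
q += x  # -> q = 43
x *= 4  # -> x = 56
q -= 7  # -> q = 36
x //= 3  # -> x = 18

Answer: 36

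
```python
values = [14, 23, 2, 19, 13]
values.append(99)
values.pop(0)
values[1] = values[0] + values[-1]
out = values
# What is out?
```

Answer: [23, 122, 19, 13, 99]

Derivation:
Trace (tracking out):
values = [14, 23, 2, 19, 13]  # -> values = [14, 23, 2, 19, 13]
values.append(99)  # -> values = [14, 23, 2, 19, 13, 99]
values.pop(0)  # -> values = [23, 2, 19, 13, 99]
values[1] = values[0] + values[-1]  # -> values = [23, 122, 19, 13, 99]
out = values  # -> out = [23, 122, 19, 13, 99]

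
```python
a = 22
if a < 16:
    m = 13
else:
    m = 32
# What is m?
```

Trace (tracking m):
a = 22  # -> a = 22
if a < 16:  # condition is False
else:
    m = 32  # -> m = 32

Answer: 32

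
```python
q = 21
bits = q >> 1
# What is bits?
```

Trace (tracking bits):
q = 21  # -> q = 21
bits = q >> 1  # -> bits = 10

Answer: 10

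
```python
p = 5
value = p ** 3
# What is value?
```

Trace (tracking value):
p = 5  # -> p = 5
value = p ** 3  # -> value = 125

Answer: 125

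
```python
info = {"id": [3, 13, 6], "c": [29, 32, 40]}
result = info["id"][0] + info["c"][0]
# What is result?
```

Answer: 32

Derivation:
Trace (tracking result):
info = {'id': [3, 13, 6], 'c': [29, 32, 40]}  # -> info = {'id': [3, 13, 6], 'c': [29, 32, 40]}
result = info['id'][0] + info['c'][0]  # -> result = 32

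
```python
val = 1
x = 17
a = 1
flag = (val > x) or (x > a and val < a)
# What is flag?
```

Trace (tracking flag):
val = 1  # -> val = 1
x = 17  # -> x = 17
a = 1  # -> a = 1
flag = val > x or (x > a and val < a)  # -> flag = False

Answer: False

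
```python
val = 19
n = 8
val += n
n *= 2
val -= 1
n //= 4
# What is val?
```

Answer: 26

Derivation:
Trace (tracking val):
val = 19  # -> val = 19
n = 8  # -> n = 8
val += n  # -> val = 27
n *= 2  # -> n = 16
val -= 1  # -> val = 26
n //= 4  # -> n = 4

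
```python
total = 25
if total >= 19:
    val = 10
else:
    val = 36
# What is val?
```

Trace (tracking val):
total = 25  # -> total = 25
if total >= 19:  # condition is True
    val = 10  # -> val = 10

Answer: 10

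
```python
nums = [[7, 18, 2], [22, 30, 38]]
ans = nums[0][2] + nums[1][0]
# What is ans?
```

Answer: 24

Derivation:
Trace (tracking ans):
nums = [[7, 18, 2], [22, 30, 38]]  # -> nums = [[7, 18, 2], [22, 30, 38]]
ans = nums[0][2] + nums[1][0]  # -> ans = 24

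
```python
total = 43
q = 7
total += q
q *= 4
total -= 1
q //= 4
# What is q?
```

Trace (tracking q):
total = 43  # -> total = 43
q = 7  # -> q = 7
total += q  # -> total = 50
q *= 4  # -> q = 28
total -= 1  # -> total = 49
q //= 4  # -> q = 7

Answer: 7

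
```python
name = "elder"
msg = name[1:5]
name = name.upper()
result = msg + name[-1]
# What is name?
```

Trace (tracking name):
name = 'elder'  # -> name = 'elder'
msg = name[1:5]  # -> msg = 'lder'
name = name.upper()  # -> name = 'ELDER'
result = msg + name[-1]  # -> result = 'lderR'

Answer: 'ELDER'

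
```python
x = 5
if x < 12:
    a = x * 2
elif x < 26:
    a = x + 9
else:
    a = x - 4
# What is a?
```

Trace (tracking a):
x = 5  # -> x = 5
if x < 12:  # condition is True
    a = x * 2  # -> a = 10

Answer: 10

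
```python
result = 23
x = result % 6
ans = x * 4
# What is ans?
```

Answer: 20

Derivation:
Trace (tracking ans):
result = 23  # -> result = 23
x = result % 6  # -> x = 5
ans = x * 4  # -> ans = 20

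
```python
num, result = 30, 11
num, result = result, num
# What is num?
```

Trace (tracking num):
num, result = (30, 11)  # -> num = 30, result = 11
num, result = (result, num)  # -> num = 11, result = 30

Answer: 11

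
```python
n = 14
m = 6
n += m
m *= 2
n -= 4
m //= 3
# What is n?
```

Answer: 16

Derivation:
Trace (tracking n):
n = 14  # -> n = 14
m = 6  # -> m = 6
n += m  # -> n = 20
m *= 2  # -> m = 12
n -= 4  # -> n = 16
m //= 3  # -> m = 4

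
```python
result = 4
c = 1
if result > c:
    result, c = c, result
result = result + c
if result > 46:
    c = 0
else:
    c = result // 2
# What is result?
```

Trace (tracking result):
result = 4  # -> result = 4
c = 1  # -> c = 1
if result > c:  # condition is True
    result, c = (c, result)  # -> result = 1, c = 4
result = result + c  # -> result = 5
if result > 46:  # condition is False
else:
    c = result // 2  # -> c = 2

Answer: 5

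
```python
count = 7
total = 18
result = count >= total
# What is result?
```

Answer: False

Derivation:
Trace (tracking result):
count = 7  # -> count = 7
total = 18  # -> total = 18
result = count >= total  # -> result = False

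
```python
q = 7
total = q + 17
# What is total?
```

Trace (tracking total):
q = 7  # -> q = 7
total = q + 17  # -> total = 24

Answer: 24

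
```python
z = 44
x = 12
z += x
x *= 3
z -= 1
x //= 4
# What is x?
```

Trace (tracking x):
z = 44  # -> z = 44
x = 12  # -> x = 12
z += x  # -> z = 56
x *= 3  # -> x = 36
z -= 1  # -> z = 55
x //= 4  # -> x = 9

Answer: 9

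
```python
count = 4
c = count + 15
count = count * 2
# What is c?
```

Answer: 19

Derivation:
Trace (tracking c):
count = 4  # -> count = 4
c = count + 15  # -> c = 19
count = count * 2  # -> count = 8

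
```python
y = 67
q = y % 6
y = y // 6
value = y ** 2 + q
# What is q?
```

Trace (tracking q):
y = 67  # -> y = 67
q = y % 6  # -> q = 1
y = y // 6  # -> y = 11
value = y ** 2 + q  # -> value = 122

Answer: 1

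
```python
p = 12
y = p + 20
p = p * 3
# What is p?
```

Answer: 36

Derivation:
Trace (tracking p):
p = 12  # -> p = 12
y = p + 20  # -> y = 32
p = p * 3  # -> p = 36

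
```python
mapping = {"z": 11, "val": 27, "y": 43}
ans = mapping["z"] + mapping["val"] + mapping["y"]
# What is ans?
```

Answer: 81

Derivation:
Trace (tracking ans):
mapping = {'z': 11, 'val': 27, 'y': 43}  # -> mapping = {'z': 11, 'val': 27, 'y': 43}
ans = mapping['z'] + mapping['val'] + mapping['y']  # -> ans = 81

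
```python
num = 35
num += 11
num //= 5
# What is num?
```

Answer: 9

Derivation:
Trace (tracking num):
num = 35  # -> num = 35
num += 11  # -> num = 46
num //= 5  # -> num = 9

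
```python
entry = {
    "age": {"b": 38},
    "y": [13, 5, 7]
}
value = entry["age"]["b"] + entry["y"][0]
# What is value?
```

Trace (tracking value):
entry = {'age': {'b': 38}, 'y': [13, 5, 7]}  # -> entry = {'age': {'b': 38}, 'y': [13, 5, 7]}
value = entry['age']['b'] + entry['y'][0]  # -> value = 51

Answer: 51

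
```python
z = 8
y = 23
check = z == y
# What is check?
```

Trace (tracking check):
z = 8  # -> z = 8
y = 23  # -> y = 23
check = z == y  # -> check = False

Answer: False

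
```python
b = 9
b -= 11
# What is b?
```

Answer: -2

Derivation:
Trace (tracking b):
b = 9  # -> b = 9
b -= 11  # -> b = -2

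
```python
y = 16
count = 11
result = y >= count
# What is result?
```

Answer: True

Derivation:
Trace (tracking result):
y = 16  # -> y = 16
count = 11  # -> count = 11
result = y >= count  # -> result = True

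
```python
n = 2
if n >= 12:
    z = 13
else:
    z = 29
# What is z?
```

Answer: 29

Derivation:
Trace (tracking z):
n = 2  # -> n = 2
if n >= 12:  # condition is False
else:
    z = 29  # -> z = 29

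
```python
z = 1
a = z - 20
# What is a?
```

Answer: -19

Derivation:
Trace (tracking a):
z = 1  # -> z = 1
a = z - 20  # -> a = -19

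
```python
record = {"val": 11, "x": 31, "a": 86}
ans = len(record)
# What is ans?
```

Answer: 3

Derivation:
Trace (tracking ans):
record = {'val': 11, 'x': 31, 'a': 86}  # -> record = {'val': 11, 'x': 31, 'a': 86}
ans = len(record)  # -> ans = 3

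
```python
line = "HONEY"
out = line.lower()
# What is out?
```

Trace (tracking out):
line = 'HONEY'  # -> line = 'HONEY'
out = line.lower()  # -> out = 'honey'

Answer: 'honey'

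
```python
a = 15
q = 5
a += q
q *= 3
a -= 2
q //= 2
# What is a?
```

Trace (tracking a):
a = 15  # -> a = 15
q = 5  # -> q = 5
a += q  # -> a = 20
q *= 3  # -> q = 15
a -= 2  # -> a = 18
q //= 2  # -> q = 7

Answer: 18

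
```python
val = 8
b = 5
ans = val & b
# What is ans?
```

Trace (tracking ans):
val = 8  # -> val = 8
b = 5  # -> b = 5
ans = val & b  # -> ans = 0

Answer: 0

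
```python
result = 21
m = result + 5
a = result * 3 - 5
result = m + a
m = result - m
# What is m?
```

Trace (tracking m):
result = 21  # -> result = 21
m = result + 5  # -> m = 26
a = result * 3 - 5  # -> a = 58
result = m + a  # -> result = 84
m = result - m  # -> m = 58

Answer: 58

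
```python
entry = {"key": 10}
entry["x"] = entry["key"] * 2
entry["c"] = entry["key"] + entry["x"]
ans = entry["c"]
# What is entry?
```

Trace (tracking entry):
entry = {'key': 10}  # -> entry = {'key': 10}
entry['x'] = entry['key'] * 2  # -> entry = {'key': 10, 'x': 20}
entry['c'] = entry['key'] + entry['x']  # -> entry = {'key': 10, 'x': 20, 'c': 30}
ans = entry['c']  # -> ans = 30

Answer: {'key': 10, 'x': 20, 'c': 30}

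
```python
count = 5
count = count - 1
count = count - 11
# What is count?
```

Trace (tracking count):
count = 5  # -> count = 5
count = count - 1  # -> count = 4
count = count - 11  # -> count = -7

Answer: -7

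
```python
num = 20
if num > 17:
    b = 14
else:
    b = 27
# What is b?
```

Answer: 14

Derivation:
Trace (tracking b):
num = 20  # -> num = 20
if num > 17:  # condition is True
    b = 14  # -> b = 14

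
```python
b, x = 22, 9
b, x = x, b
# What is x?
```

Answer: 22

Derivation:
Trace (tracking x):
b, x = (22, 9)  # -> b = 22, x = 9
b, x = (x, b)  # -> b = 9, x = 22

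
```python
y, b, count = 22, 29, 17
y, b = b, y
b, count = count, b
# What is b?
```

Answer: 17

Derivation:
Trace (tracking b):
y, b, count = (22, 29, 17)  # -> y = 22, b = 29, count = 17
y, b = (b, y)  # -> y = 29, b = 22
b, count = (count, b)  # -> b = 17, count = 22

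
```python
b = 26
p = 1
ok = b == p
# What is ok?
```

Answer: False

Derivation:
Trace (tracking ok):
b = 26  # -> b = 26
p = 1  # -> p = 1
ok = b == p  # -> ok = False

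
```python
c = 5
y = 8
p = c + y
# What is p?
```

Trace (tracking p):
c = 5  # -> c = 5
y = 8  # -> y = 8
p = c + y  # -> p = 13

Answer: 13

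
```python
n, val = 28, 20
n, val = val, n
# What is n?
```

Answer: 20

Derivation:
Trace (tracking n):
n, val = (28, 20)  # -> n = 28, val = 20
n, val = (val, n)  # -> n = 20, val = 28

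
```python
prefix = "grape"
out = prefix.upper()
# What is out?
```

Trace (tracking out):
prefix = 'grape'  # -> prefix = 'grape'
out = prefix.upper()  # -> out = 'GRAPE'

Answer: 'GRAPE'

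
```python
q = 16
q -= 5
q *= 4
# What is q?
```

Trace (tracking q):
q = 16  # -> q = 16
q -= 5  # -> q = 11
q *= 4  # -> q = 44

Answer: 44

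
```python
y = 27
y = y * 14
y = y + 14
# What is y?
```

Answer: 392

Derivation:
Trace (tracking y):
y = 27  # -> y = 27
y = y * 14  # -> y = 378
y = y + 14  # -> y = 392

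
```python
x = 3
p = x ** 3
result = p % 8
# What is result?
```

Answer: 3

Derivation:
Trace (tracking result):
x = 3  # -> x = 3
p = x ** 3  # -> p = 27
result = p % 8  # -> result = 3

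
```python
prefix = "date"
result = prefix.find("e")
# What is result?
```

Trace (tracking result):
prefix = 'date'  # -> prefix = 'date'
result = prefix.find('e')  # -> result = 3

Answer: 3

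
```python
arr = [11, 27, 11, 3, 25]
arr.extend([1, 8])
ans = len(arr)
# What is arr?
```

Trace (tracking arr):
arr = [11, 27, 11, 3, 25]  # -> arr = [11, 27, 11, 3, 25]
arr.extend([1, 8])  # -> arr = [11, 27, 11, 3, 25, 1, 8]
ans = len(arr)  # -> ans = 7

Answer: [11, 27, 11, 3, 25, 1, 8]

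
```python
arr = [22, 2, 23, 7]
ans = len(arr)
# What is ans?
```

Answer: 4

Derivation:
Trace (tracking ans):
arr = [22, 2, 23, 7]  # -> arr = [22, 2, 23, 7]
ans = len(arr)  # -> ans = 4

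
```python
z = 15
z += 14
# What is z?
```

Trace (tracking z):
z = 15  # -> z = 15
z += 14  # -> z = 29

Answer: 29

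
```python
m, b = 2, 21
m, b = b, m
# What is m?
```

Answer: 21

Derivation:
Trace (tracking m):
m, b = (2, 21)  # -> m = 2, b = 21
m, b = (b, m)  # -> m = 21, b = 2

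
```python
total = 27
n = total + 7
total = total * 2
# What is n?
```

Answer: 34

Derivation:
Trace (tracking n):
total = 27  # -> total = 27
n = total + 7  # -> n = 34
total = total * 2  # -> total = 54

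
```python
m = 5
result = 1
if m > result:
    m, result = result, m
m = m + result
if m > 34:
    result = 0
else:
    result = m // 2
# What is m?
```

Trace (tracking m):
m = 5  # -> m = 5
result = 1  # -> result = 1
if m > result:  # condition is True
    m, result = (result, m)  # -> m = 1, result = 5
m = m + result  # -> m = 6
if m > 34:  # condition is False
else:
    result = m // 2  # -> result = 3

Answer: 6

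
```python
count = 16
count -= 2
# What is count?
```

Answer: 14

Derivation:
Trace (tracking count):
count = 16  # -> count = 16
count -= 2  # -> count = 14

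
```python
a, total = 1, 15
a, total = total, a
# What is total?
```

Trace (tracking total):
a, total = (1, 15)  # -> a = 1, total = 15
a, total = (total, a)  # -> a = 15, total = 1

Answer: 1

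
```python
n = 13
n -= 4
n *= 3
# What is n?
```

Trace (tracking n):
n = 13  # -> n = 13
n -= 4  # -> n = 9
n *= 3  # -> n = 27

Answer: 27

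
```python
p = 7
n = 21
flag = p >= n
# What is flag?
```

Answer: False

Derivation:
Trace (tracking flag):
p = 7  # -> p = 7
n = 21  # -> n = 21
flag = p >= n  # -> flag = False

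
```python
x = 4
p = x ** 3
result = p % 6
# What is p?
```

Answer: 64

Derivation:
Trace (tracking p):
x = 4  # -> x = 4
p = x ** 3  # -> p = 64
result = p % 6  # -> result = 4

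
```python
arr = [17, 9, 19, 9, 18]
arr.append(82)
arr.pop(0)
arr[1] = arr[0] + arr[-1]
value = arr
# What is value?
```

Answer: [9, 91, 9, 18, 82]

Derivation:
Trace (tracking value):
arr = [17, 9, 19, 9, 18]  # -> arr = [17, 9, 19, 9, 18]
arr.append(82)  # -> arr = [17, 9, 19, 9, 18, 82]
arr.pop(0)  # -> arr = [9, 19, 9, 18, 82]
arr[1] = arr[0] + arr[-1]  # -> arr = [9, 91, 9, 18, 82]
value = arr  # -> value = [9, 91, 9, 18, 82]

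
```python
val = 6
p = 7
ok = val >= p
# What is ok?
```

Trace (tracking ok):
val = 6  # -> val = 6
p = 7  # -> p = 7
ok = val >= p  # -> ok = False

Answer: False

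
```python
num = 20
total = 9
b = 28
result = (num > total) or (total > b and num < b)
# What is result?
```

Trace (tracking result):
num = 20  # -> num = 20
total = 9  # -> total = 9
b = 28  # -> b = 28
result = num > total or (total > b and num < b)  # -> result = True

Answer: True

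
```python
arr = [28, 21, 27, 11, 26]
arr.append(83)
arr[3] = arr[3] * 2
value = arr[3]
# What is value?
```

Trace (tracking value):
arr = [28, 21, 27, 11, 26]  # -> arr = [28, 21, 27, 11, 26]
arr.append(83)  # -> arr = [28, 21, 27, 11, 26, 83]
arr[3] = arr[3] * 2  # -> arr = [28, 21, 27, 22, 26, 83]
value = arr[3]  # -> value = 22

Answer: 22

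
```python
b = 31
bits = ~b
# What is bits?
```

Trace (tracking bits):
b = 31  # -> b = 31
bits = ~b  # -> bits = -32

Answer: -32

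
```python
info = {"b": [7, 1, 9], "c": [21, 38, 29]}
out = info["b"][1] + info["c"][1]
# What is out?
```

Answer: 39

Derivation:
Trace (tracking out):
info = {'b': [7, 1, 9], 'c': [21, 38, 29]}  # -> info = {'b': [7, 1, 9], 'c': [21, 38, 29]}
out = info['b'][1] + info['c'][1]  # -> out = 39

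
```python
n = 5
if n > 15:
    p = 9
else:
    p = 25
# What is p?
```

Trace (tracking p):
n = 5  # -> n = 5
if n > 15:  # condition is False
else:
    p = 25  # -> p = 25

Answer: 25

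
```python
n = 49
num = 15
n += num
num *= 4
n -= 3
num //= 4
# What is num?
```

Answer: 15

Derivation:
Trace (tracking num):
n = 49  # -> n = 49
num = 15  # -> num = 15
n += num  # -> n = 64
num *= 4  # -> num = 60
n -= 3  # -> n = 61
num //= 4  # -> num = 15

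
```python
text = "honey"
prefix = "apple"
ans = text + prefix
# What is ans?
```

Trace (tracking ans):
text = 'honey'  # -> text = 'honey'
prefix = 'apple'  # -> prefix = 'apple'
ans = text + prefix  # -> ans = 'honeyapple'

Answer: 'honeyapple'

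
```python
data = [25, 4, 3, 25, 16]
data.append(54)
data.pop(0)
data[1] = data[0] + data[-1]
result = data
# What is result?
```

Trace (tracking result):
data = [25, 4, 3, 25, 16]  # -> data = [25, 4, 3, 25, 16]
data.append(54)  # -> data = [25, 4, 3, 25, 16, 54]
data.pop(0)  # -> data = [4, 3, 25, 16, 54]
data[1] = data[0] + data[-1]  # -> data = [4, 58, 25, 16, 54]
result = data  # -> result = [4, 58, 25, 16, 54]

Answer: [4, 58, 25, 16, 54]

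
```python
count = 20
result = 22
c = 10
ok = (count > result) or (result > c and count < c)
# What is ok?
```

Answer: False

Derivation:
Trace (tracking ok):
count = 20  # -> count = 20
result = 22  # -> result = 22
c = 10  # -> c = 10
ok = count > result or (result > c and count < c)  # -> ok = False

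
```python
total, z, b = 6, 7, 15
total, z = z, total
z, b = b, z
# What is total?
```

Answer: 7

Derivation:
Trace (tracking total):
total, z, b = (6, 7, 15)  # -> total = 6, z = 7, b = 15
total, z = (z, total)  # -> total = 7, z = 6
z, b = (b, z)  # -> z = 15, b = 6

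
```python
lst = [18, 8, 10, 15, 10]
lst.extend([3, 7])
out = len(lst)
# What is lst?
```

Answer: [18, 8, 10, 15, 10, 3, 7]

Derivation:
Trace (tracking lst):
lst = [18, 8, 10, 15, 10]  # -> lst = [18, 8, 10, 15, 10]
lst.extend([3, 7])  # -> lst = [18, 8, 10, 15, 10, 3, 7]
out = len(lst)  # -> out = 7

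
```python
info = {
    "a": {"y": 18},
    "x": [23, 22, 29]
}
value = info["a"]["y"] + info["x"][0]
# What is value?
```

Trace (tracking value):
info = {'a': {'y': 18}, 'x': [23, 22, 29]}  # -> info = {'a': {'y': 18}, 'x': [23, 22, 29]}
value = info['a']['y'] + info['x'][0]  # -> value = 41

Answer: 41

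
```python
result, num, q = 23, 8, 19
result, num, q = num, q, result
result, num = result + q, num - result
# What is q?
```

Trace (tracking q):
result, num, q = (23, 8, 19)  # -> result = 23, num = 8, q = 19
result, num, q = (num, q, result)  # -> result = 8, num = 19, q = 23
result, num = (result + q, num - result)  # -> result = 31, num = 11

Answer: 23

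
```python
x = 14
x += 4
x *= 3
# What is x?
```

Trace (tracking x):
x = 14  # -> x = 14
x += 4  # -> x = 18
x *= 3  # -> x = 54

Answer: 54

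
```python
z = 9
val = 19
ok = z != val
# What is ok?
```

Answer: True

Derivation:
Trace (tracking ok):
z = 9  # -> z = 9
val = 19  # -> val = 19
ok = z != val  # -> ok = True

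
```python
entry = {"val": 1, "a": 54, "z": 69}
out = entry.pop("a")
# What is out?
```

Trace (tracking out):
entry = {'val': 1, 'a': 54, 'z': 69}  # -> entry = {'val': 1, 'a': 54, 'z': 69}
out = entry.pop('a')  # -> out = 54

Answer: 54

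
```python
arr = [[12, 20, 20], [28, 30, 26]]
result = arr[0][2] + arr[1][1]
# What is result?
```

Trace (tracking result):
arr = [[12, 20, 20], [28, 30, 26]]  # -> arr = [[12, 20, 20], [28, 30, 26]]
result = arr[0][2] + arr[1][1]  # -> result = 50

Answer: 50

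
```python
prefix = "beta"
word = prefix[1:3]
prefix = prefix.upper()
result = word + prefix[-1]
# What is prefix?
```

Answer: 'BETA'

Derivation:
Trace (tracking prefix):
prefix = 'beta'  # -> prefix = 'beta'
word = prefix[1:3]  # -> word = 'et'
prefix = prefix.upper()  # -> prefix = 'BETA'
result = word + prefix[-1]  # -> result = 'etA'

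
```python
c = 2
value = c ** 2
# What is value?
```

Trace (tracking value):
c = 2  # -> c = 2
value = c ** 2  # -> value = 4

Answer: 4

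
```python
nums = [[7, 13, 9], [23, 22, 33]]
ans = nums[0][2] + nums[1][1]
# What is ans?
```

Answer: 31

Derivation:
Trace (tracking ans):
nums = [[7, 13, 9], [23, 22, 33]]  # -> nums = [[7, 13, 9], [23, 22, 33]]
ans = nums[0][2] + nums[1][1]  # -> ans = 31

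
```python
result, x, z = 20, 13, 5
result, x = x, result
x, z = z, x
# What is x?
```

Answer: 5

Derivation:
Trace (tracking x):
result, x, z = (20, 13, 5)  # -> result = 20, x = 13, z = 5
result, x = (x, result)  # -> result = 13, x = 20
x, z = (z, x)  # -> x = 5, z = 20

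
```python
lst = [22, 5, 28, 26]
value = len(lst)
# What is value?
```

Answer: 4

Derivation:
Trace (tracking value):
lst = [22, 5, 28, 26]  # -> lst = [22, 5, 28, 26]
value = len(lst)  # -> value = 4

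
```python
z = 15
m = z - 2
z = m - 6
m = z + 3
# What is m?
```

Trace (tracking m):
z = 15  # -> z = 15
m = z - 2  # -> m = 13
z = m - 6  # -> z = 7
m = z + 3  # -> m = 10

Answer: 10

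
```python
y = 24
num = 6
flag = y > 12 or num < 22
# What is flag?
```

Answer: True

Derivation:
Trace (tracking flag):
y = 24  # -> y = 24
num = 6  # -> num = 6
flag = y > 12 or num < 22  # -> flag = True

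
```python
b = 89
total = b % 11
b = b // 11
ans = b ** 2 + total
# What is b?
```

Trace (tracking b):
b = 89  # -> b = 89
total = b % 11  # -> total = 1
b = b // 11  # -> b = 8
ans = b ** 2 + total  # -> ans = 65

Answer: 8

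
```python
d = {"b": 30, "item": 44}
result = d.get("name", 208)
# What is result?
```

Answer: 208

Derivation:
Trace (tracking result):
d = {'b': 30, 'item': 44}  # -> d = {'b': 30, 'item': 44}
result = d.get('name', 208)  # -> result = 208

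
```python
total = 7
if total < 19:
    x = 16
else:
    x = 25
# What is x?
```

Answer: 16

Derivation:
Trace (tracking x):
total = 7  # -> total = 7
if total < 19:  # condition is True
    x = 16  # -> x = 16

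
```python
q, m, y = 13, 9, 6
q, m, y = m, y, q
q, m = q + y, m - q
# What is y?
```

Answer: 13

Derivation:
Trace (tracking y):
q, m, y = (13, 9, 6)  # -> q = 13, m = 9, y = 6
q, m, y = (m, y, q)  # -> q = 9, m = 6, y = 13
q, m = (q + y, m - q)  # -> q = 22, m = -3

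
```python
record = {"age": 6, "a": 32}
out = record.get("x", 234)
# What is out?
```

Answer: 234

Derivation:
Trace (tracking out):
record = {'age': 6, 'a': 32}  # -> record = {'age': 6, 'a': 32}
out = record.get('x', 234)  # -> out = 234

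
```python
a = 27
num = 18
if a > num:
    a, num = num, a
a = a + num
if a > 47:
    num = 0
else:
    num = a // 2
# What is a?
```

Answer: 45

Derivation:
Trace (tracking a):
a = 27  # -> a = 27
num = 18  # -> num = 18
if a > num:  # condition is True
    a, num = (num, a)  # -> a = 18, num = 27
a = a + num  # -> a = 45
if a > 47:  # condition is False
else:
    num = a // 2  # -> num = 22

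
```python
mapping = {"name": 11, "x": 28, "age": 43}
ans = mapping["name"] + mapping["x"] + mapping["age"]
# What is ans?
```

Trace (tracking ans):
mapping = {'name': 11, 'x': 28, 'age': 43}  # -> mapping = {'name': 11, 'x': 28, 'age': 43}
ans = mapping['name'] + mapping['x'] + mapping['age']  # -> ans = 82

Answer: 82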